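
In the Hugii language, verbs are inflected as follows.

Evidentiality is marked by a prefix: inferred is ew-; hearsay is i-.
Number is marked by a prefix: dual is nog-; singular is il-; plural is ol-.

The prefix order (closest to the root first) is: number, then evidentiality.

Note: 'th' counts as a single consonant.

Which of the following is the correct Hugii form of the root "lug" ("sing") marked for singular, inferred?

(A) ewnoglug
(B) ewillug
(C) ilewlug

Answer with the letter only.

Attach number singular il- → illug.
Attach evidentiality inferred ew- → ewillug.
So the correct form is ewillug, option (B).
(C) ilewlug is wrong: it has the affixes in the wrong order.
(A) ewnoglug is wrong: it uses dual instead of singular for number.

B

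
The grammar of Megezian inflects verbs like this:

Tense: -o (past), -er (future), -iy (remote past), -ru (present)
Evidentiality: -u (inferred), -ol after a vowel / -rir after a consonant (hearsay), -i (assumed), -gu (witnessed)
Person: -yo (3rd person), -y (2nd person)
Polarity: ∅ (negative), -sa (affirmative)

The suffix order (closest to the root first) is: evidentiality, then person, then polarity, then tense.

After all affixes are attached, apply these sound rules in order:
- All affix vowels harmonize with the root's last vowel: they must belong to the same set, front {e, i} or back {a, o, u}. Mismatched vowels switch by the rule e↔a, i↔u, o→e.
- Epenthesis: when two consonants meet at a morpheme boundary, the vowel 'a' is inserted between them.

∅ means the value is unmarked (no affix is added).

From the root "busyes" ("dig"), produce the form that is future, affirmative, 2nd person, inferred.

Attach evidentiality inferred -u → busyesu.
Attach person 2nd person -y → busyesuy.
Attach polarity affirmative -sa → busyesuysa.
Attach tense future -er → busyesuysaer.
Apply vowel harmony: busyesuysaer → busyesiyseer.
Apply epenthesis: busyesiyseer → busyesiyaseer.

busyesiyaseer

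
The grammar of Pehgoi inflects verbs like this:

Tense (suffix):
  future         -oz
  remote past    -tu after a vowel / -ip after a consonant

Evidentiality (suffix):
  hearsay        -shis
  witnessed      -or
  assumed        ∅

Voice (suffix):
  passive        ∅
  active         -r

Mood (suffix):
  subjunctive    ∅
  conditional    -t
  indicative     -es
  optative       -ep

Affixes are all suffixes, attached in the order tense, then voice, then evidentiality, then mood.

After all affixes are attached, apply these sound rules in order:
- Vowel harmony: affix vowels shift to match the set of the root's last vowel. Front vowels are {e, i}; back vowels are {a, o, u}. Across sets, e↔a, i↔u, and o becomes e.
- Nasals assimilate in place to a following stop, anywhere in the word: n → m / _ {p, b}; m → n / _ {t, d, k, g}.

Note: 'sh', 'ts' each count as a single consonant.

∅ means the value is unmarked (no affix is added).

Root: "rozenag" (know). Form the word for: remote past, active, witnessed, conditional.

Attach tense remote past -ip (after consonant 'g') → rozenagip.
Attach voice active -r → rozenagipr.
Attach evidentiality witnessed -or → rozenagipror.
Attach mood conditional -t → rozenagiprort.
Apply vowel harmony: rozenagiprort → rozenaguprort.
Nasal assimilation: no change.

rozenaguprort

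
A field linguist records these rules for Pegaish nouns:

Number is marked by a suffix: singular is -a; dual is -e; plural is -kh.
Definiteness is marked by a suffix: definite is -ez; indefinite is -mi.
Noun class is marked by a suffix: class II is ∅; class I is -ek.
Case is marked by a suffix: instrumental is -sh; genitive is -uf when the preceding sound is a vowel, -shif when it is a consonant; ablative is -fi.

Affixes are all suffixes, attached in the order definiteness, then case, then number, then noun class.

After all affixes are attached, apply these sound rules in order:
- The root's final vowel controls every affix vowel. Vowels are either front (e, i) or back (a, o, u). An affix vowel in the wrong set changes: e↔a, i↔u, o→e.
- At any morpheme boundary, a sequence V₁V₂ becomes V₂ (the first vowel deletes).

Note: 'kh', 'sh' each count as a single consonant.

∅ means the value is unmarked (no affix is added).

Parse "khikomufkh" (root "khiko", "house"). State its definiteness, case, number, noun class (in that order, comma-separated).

indefinite, genitive, plural, class II

Segment: khiko-mi-uf-kh.
definiteness: -mi → indefinite.
case: -uf/shif → genitive.
number: -kh → plural.
noun class: ∅ → class II.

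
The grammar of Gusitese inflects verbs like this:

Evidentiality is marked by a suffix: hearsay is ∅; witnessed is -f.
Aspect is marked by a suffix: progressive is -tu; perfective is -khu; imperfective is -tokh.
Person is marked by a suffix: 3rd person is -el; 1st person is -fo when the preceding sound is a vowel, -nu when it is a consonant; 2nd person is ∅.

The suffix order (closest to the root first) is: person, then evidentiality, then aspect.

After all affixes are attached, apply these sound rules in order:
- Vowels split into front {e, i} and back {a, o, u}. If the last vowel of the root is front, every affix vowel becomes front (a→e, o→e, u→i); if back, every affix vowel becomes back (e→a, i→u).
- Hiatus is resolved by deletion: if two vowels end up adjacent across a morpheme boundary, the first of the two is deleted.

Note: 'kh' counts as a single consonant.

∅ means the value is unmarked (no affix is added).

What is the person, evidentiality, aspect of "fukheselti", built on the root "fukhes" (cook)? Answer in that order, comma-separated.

Segment: fukhes-el-tu.
person: -el → 3rd person.
evidentiality: ∅ → hearsay.
aspect: -tu → progressive.

3rd person, hearsay, progressive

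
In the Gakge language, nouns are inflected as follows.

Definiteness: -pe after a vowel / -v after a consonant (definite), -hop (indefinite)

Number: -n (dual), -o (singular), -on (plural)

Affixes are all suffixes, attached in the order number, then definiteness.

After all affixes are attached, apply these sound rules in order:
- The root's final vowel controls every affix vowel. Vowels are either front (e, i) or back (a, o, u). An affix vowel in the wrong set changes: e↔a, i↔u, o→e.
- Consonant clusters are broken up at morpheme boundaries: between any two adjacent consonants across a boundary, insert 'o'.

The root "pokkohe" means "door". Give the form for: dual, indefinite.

Attach number dual -n → pokkohen.
Attach definiteness indefinite -hop → pokkohenhop.
Apply vowel harmony: pokkohenhop → pokkohenhep.
Apply epenthesis: pokkohenhep → pokkohenohep.

pokkohenohep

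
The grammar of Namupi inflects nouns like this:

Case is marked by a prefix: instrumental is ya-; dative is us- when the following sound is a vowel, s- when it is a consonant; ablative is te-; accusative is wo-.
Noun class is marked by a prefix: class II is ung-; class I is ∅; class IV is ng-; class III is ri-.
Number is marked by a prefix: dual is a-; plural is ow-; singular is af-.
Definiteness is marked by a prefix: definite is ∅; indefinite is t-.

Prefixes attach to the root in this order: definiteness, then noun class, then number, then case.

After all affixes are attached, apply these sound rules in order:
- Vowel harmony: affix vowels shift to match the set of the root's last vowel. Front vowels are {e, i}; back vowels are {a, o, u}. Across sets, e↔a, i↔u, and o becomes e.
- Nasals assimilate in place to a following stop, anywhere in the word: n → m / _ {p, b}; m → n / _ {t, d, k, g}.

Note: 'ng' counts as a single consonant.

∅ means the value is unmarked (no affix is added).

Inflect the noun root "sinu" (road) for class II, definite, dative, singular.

usafungsinu

definiteness = definite: zero marking, form stays sinu.
Attach noun class class II ung- → ungsinu.
Attach number singular af- → afungsinu.
Attach case dative us- (before vowel 'a') → usafungsinu.
Vowel harmony: no change.
Nasal assimilation: no change.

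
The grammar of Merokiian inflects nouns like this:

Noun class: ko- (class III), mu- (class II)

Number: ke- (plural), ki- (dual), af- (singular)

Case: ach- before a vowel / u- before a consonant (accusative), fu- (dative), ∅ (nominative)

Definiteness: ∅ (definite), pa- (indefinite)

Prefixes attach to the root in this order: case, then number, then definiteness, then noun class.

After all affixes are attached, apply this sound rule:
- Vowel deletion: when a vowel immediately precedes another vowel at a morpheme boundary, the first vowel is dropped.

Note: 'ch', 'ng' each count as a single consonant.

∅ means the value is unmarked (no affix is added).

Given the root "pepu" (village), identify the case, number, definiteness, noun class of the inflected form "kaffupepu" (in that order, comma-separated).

Segment: ko-af-fu-pepu.
case: fu- → dative.
number: af- → singular.
definiteness: ∅ → definite.
noun class: ko- → class III.

dative, singular, definite, class III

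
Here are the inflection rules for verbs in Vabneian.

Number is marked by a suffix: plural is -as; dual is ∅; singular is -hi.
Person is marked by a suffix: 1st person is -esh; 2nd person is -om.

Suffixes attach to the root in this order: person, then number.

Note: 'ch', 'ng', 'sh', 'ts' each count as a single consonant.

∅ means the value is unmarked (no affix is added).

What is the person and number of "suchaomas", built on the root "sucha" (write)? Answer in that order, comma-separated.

2nd person, plural

Segment: sucha-om-as.
person: -om → 2nd person.
number: -as → plural.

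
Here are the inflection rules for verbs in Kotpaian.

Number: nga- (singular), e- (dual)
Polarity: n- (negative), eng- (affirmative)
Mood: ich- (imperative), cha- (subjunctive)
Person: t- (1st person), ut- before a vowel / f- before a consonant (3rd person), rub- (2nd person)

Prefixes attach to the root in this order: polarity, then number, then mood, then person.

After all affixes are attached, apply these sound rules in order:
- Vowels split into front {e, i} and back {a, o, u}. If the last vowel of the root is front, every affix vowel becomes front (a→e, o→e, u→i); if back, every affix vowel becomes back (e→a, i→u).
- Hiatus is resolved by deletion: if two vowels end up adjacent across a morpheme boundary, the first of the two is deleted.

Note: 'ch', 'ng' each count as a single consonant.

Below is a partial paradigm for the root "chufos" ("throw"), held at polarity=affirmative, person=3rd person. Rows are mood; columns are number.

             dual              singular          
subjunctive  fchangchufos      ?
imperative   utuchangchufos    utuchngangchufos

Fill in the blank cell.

Attach polarity affirmative eng- → engchufos.
Attach number singular nga- → ngaengchufos.
Attach mood subjunctive cha- → changaengchufos.
Attach person 3rd person f- (before consonant 'ch') → fchangaengchufos.
Apply vowel harmony: fchangaengchufos → fchangaangchufos.
Apply vowel deletion: fchangaangchufos → fchangangchufos.

fchangangchufos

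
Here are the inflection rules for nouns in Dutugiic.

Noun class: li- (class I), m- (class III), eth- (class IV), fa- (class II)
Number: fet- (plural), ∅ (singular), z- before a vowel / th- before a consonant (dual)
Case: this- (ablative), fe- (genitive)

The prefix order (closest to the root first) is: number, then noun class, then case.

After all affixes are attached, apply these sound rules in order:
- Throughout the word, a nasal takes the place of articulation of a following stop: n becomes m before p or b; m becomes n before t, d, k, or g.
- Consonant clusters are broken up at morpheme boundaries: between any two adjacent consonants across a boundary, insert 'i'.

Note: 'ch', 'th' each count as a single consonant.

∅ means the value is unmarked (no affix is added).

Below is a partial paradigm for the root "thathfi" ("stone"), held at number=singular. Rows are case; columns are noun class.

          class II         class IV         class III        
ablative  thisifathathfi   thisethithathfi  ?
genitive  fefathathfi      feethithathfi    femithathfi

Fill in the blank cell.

number = singular: zero marking, form stays thathfi.
Attach noun class class III m- → mthathfi.
Attach case ablative this- → thismthathfi.
Nasal assimilation: no change.
Apply epenthesis: thismthathfi → thisimithathfi.

thisimithathfi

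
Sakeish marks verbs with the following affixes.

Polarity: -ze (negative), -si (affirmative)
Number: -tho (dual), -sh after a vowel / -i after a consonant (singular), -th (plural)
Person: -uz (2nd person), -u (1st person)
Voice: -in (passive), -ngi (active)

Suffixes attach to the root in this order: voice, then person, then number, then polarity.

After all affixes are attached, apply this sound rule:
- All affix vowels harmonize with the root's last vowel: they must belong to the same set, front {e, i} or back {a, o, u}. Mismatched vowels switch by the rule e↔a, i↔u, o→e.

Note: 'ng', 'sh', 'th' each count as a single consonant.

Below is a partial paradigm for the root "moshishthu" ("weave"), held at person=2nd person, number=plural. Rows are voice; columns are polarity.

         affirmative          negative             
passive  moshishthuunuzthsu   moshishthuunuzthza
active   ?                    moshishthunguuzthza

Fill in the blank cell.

Attach voice active -ngi → moshishthungi.
Attach person 2nd person -uz → moshishthungiuz.
Attach number plural -th → moshishthungiuzth.
Attach polarity affirmative -si → moshishthungiuzthsi.
Apply vowel harmony: moshishthungiuzthsi → moshishthunguuzthsu.

moshishthunguuzthsu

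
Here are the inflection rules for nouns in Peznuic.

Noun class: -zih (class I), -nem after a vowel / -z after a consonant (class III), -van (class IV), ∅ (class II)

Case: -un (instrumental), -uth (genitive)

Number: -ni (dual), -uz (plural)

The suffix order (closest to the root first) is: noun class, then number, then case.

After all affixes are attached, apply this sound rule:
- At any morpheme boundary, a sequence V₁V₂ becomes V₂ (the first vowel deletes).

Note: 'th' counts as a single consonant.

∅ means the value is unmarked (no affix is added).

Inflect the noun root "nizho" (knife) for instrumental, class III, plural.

nizhonemuzun

Attach noun class class III -nem (after vowel 'o') → nizhonem.
Attach number plural -uz → nizhonemuz.
Attach case instrumental -un → nizhonemuzun.
Vowel deletion: no change.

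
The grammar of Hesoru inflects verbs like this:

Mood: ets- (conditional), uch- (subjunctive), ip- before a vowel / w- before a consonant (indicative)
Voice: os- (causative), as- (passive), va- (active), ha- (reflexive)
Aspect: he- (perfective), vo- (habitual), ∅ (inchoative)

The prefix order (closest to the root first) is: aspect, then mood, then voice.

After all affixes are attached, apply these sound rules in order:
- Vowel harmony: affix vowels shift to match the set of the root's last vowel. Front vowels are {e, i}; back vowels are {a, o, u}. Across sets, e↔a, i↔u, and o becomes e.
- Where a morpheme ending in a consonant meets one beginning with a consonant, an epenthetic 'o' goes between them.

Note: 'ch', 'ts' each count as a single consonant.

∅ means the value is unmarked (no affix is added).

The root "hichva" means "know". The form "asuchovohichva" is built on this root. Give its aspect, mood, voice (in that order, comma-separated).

Segment: as-uch-vo-hichva.
aspect: vo- → habitual.
mood: uch- → subjunctive.
voice: as- → passive.

habitual, subjunctive, passive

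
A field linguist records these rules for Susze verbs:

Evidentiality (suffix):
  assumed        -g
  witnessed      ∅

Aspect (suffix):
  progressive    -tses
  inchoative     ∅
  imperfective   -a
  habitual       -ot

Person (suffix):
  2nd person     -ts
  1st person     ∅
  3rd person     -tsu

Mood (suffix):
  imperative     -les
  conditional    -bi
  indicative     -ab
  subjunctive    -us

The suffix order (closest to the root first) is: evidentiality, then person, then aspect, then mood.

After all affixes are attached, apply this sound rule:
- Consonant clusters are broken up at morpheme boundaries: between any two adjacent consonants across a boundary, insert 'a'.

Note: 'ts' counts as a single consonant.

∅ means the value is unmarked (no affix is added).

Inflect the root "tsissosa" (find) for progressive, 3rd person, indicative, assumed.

tsissosagatsutsesab

Attach evidentiality assumed -g → tsissosag.
Attach person 3rd person -tsu → tsissosagtsu.
Attach aspect progressive -tses → tsissosagtsutses.
Attach mood indicative -ab → tsissosagtsutsesab.
Apply epenthesis: tsissosagtsutsesab → tsissosagatsutsesab.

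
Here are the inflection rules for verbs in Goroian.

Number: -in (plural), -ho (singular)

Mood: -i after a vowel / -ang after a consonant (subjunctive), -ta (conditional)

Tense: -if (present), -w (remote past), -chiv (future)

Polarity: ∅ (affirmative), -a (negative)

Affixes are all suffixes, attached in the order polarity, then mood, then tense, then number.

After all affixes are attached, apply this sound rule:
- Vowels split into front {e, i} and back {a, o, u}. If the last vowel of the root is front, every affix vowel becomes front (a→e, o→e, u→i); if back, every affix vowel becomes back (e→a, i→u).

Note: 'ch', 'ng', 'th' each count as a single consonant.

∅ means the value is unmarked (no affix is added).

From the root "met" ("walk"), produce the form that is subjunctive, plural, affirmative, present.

metengifin

polarity = affirmative: zero marking, form stays met.
Attach mood subjunctive -ang (after consonant 't') → metang.
Attach tense present -if → metangif.
Attach number plural -in → metangifin.
Apply vowel harmony: metangifin → metengifin.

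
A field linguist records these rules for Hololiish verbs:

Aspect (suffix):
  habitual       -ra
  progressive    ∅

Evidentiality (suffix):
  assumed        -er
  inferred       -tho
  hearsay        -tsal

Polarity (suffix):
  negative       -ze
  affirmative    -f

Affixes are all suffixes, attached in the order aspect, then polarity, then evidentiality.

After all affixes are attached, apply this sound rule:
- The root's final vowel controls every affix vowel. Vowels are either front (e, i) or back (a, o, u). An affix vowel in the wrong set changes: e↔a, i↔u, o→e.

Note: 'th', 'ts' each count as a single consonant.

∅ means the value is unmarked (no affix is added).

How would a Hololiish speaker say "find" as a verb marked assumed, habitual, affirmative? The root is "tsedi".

Attach aspect habitual -ra → tsedira.
Attach polarity affirmative -f → tsediraf.
Attach evidentiality assumed -er → tsedirafer.
Apply vowel harmony: tsedirafer → tsedirefer.

tsedirefer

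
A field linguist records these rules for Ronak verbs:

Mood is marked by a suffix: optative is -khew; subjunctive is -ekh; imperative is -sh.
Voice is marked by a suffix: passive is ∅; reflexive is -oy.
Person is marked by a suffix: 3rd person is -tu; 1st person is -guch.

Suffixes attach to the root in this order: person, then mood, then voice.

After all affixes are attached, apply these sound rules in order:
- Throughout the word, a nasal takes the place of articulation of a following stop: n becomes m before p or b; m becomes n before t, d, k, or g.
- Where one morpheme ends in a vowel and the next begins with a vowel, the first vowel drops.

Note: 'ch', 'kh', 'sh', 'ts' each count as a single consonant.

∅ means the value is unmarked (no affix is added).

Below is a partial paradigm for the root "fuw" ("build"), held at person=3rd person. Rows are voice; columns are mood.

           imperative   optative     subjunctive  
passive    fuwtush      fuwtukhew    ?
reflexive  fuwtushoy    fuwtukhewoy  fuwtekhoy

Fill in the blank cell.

fuwtekh

Attach person 3rd person -tu → fuwtu.
Attach mood subjunctive -ekh → fuwtuekh.
voice = passive: zero marking, form stays fuwtuekh.
Nasal assimilation: no change.
Apply vowel deletion: fuwtuekh → fuwtekh.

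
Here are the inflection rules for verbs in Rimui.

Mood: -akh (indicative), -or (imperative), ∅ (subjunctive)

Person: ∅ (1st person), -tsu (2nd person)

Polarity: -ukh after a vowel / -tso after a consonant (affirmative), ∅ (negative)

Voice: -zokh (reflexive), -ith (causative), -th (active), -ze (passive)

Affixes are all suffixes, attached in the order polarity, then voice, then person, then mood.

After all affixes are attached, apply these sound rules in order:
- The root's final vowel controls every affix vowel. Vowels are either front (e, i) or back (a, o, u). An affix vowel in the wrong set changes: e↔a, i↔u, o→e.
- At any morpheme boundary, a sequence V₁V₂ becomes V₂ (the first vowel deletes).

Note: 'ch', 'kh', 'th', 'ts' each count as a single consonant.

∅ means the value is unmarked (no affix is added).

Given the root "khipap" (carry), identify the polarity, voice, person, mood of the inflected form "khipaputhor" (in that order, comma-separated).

Segment: khipap-ith-or.
polarity: ∅ → negative.
voice: -ith → causative.
person: ∅ → 1st person.
mood: -or → imperative.

negative, causative, 1st person, imperative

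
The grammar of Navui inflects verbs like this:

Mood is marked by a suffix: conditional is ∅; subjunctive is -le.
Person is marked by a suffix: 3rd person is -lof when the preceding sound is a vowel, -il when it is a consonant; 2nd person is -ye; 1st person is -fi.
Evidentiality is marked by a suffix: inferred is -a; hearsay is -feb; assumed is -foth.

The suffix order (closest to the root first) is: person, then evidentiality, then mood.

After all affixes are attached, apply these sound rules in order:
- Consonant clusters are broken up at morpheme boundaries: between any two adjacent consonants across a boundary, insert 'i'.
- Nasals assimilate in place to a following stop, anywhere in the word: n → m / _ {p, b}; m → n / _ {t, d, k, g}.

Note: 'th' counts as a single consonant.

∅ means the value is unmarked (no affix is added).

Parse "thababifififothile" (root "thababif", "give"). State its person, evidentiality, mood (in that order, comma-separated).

1st person, assumed, subjunctive

Segment: thababif-fi-foth-le.
person: -fi → 1st person.
evidentiality: -foth → assumed.
mood: -le → subjunctive.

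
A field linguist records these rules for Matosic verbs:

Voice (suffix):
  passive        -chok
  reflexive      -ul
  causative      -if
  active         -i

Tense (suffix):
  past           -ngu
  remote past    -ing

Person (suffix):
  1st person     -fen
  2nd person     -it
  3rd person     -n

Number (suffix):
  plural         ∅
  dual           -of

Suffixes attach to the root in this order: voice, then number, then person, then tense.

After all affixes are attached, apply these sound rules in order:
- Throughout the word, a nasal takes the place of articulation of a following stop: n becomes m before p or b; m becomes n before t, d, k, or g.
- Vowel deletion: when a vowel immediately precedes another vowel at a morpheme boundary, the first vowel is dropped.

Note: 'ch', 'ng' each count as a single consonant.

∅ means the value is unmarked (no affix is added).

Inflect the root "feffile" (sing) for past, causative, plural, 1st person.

Attach voice causative -if → feffileif.
number = plural: zero marking, form stays feffileif.
Attach person 1st person -fen → feffileiffen.
Attach tense past -ngu → feffileiffenngu.
Nasal assimilation: no change.
Apply vowel deletion: feffileiffenngu → feffiliffenngu.

feffiliffenngu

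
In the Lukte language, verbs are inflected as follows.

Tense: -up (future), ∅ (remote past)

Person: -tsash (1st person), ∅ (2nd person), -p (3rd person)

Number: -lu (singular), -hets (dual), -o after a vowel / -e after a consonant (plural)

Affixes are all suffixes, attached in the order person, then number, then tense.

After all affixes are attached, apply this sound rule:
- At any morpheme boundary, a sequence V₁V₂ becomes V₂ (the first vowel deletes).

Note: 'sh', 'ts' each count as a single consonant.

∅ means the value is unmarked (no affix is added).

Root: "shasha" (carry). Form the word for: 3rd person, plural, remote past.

Attach person 3rd person -p → shashap.
Attach number plural -e (after consonant 'p') → shashape.
tense = remote past: zero marking, form stays shashape.
Vowel deletion: no change.

shashape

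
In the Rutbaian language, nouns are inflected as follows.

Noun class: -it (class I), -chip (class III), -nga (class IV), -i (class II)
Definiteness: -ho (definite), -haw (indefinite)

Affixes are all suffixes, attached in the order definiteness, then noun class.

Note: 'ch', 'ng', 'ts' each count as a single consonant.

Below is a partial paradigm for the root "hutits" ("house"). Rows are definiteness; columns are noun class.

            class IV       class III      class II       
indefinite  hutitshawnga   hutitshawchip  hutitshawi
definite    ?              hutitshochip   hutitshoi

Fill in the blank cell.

hutitshonga

Attach definiteness definite -ho → hutitsho.
Attach noun class class IV -nga → hutitshonga.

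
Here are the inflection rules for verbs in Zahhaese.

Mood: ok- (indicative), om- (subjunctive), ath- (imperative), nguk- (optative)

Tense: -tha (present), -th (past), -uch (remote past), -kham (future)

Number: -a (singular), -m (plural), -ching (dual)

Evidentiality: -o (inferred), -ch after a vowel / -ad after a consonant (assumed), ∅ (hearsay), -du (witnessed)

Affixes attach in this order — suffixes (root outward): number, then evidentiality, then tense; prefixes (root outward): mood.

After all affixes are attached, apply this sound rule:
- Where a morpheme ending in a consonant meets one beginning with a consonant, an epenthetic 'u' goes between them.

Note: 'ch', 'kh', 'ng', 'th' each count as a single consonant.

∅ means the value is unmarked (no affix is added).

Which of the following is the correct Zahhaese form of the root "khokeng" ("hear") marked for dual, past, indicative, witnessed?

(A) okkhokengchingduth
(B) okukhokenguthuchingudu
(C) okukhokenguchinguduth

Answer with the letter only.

C

Attach mood indicative ok- → okkhokeng.
Attach number dual -ching → okkhokengching.
Attach evidentiality witnessed -du → okkhokengchingdu.
Attach tense past -th → okkhokengchingduth.
Apply epenthesis: okkhokengchingduth → okukhokenguchinguduth.
So the correct form is okukhokenguchinguduth, option (C).
(A) okkhokengchingduth is wrong: it fails to apply the sound rule(s).
(B) okukhokenguthuchingudu is wrong: it has the affixes in the wrong order.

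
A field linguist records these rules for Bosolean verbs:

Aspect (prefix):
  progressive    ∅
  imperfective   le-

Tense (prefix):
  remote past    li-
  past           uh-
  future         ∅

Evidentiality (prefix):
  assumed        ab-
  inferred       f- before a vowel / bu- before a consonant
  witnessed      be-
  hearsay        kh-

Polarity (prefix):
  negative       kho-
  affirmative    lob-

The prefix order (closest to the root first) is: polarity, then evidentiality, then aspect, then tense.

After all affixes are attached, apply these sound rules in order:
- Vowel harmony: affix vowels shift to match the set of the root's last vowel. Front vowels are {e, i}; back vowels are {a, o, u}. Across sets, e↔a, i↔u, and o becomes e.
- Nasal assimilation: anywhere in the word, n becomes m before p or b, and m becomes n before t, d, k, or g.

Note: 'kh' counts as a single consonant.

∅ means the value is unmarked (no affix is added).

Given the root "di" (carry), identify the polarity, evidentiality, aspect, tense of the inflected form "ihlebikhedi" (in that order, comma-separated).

negative, inferred, imperfective, past

Segment: uh-le-bu-kho-di.
polarity: kho- → negative.
evidentiality: f/bu- → inferred.
aspect: le- → imperfective.
tense: uh- → past.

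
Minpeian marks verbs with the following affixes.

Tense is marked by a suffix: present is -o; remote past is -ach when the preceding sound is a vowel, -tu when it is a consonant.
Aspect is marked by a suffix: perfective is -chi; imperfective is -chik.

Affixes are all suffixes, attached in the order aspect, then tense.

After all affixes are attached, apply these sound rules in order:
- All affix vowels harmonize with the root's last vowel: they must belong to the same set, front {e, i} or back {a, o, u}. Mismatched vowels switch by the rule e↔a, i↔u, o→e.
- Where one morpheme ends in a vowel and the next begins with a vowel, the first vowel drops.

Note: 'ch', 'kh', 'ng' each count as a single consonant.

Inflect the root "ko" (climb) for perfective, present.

Attach aspect perfective -chi → kochi.
Attach tense present -o → kochio.
Apply vowel harmony: kochio → kochuo.
Apply vowel deletion: kochuo → kocho.

kocho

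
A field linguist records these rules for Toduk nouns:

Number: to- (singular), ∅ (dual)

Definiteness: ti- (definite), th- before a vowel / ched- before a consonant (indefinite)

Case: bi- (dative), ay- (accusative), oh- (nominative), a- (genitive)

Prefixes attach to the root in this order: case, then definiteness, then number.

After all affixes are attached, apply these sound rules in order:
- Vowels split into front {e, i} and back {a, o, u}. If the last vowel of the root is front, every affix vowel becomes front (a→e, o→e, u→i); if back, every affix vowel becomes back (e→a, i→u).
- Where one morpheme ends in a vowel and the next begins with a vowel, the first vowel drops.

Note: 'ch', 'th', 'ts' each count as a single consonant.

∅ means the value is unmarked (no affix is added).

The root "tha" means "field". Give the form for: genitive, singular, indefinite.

tothatha

Attach case genitive a- → atha.
Attach definiteness indefinite th- (before vowel 'a') → thatha.
Attach number singular to- → tothatha.
Vowel harmony: no change.
Vowel deletion: no change.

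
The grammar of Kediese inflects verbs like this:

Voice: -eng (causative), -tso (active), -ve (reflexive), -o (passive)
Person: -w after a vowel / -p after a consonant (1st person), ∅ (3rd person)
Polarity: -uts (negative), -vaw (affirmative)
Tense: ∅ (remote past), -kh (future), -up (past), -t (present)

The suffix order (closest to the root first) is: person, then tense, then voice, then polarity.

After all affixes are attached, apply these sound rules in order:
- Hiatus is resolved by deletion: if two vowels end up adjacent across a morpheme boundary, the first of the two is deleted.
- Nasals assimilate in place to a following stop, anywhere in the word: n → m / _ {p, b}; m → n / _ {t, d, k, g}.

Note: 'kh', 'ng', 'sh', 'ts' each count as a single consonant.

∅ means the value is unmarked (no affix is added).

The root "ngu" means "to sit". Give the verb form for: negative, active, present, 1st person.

nguwttsuts

Attach person 1st person -w (after vowel 'u') → nguw.
Attach tense present -t → nguwt.
Attach voice active -tso → nguwttso.
Attach polarity negative -uts → nguwttsouts.
Apply vowel deletion: nguwttsouts → nguwttsuts.
Nasal assimilation: no change.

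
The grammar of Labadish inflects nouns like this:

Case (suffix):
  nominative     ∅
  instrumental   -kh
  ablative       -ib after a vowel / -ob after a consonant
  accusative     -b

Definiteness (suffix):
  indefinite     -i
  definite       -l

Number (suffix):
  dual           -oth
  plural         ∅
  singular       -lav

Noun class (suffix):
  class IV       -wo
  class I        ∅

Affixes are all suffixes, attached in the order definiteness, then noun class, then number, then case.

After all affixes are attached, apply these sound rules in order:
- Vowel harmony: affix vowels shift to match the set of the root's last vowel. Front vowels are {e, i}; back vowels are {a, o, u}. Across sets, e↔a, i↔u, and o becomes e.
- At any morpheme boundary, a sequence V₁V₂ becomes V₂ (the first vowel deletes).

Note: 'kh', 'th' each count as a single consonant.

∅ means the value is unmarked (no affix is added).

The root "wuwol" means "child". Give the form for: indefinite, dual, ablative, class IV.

Attach definiteness indefinite -i → wuwoli.
Attach noun class class IV -wo → wuwoliwo.
Attach number dual -oth → wuwoliwooth.
Attach case ablative -ob (after consonant 'th') → wuwoliwoothob.
Apply vowel harmony: wuwoliwoothob → wuwoluwoothob.
Apply vowel deletion: wuwoluwoothob → wuwoluwothob.

wuwoluwothob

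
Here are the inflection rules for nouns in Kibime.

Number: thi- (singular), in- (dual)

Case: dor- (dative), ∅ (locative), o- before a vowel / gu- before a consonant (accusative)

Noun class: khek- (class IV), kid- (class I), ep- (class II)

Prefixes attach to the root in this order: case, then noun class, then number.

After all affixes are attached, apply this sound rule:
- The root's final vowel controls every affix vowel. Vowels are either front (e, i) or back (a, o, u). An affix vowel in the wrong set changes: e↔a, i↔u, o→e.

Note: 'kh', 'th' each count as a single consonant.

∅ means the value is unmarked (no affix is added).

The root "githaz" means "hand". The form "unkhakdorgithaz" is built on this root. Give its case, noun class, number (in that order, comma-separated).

Segment: in-khek-dor-githaz.
case: dor- → dative.
noun class: khek- → class IV.
number: in- → dual.

dative, class IV, dual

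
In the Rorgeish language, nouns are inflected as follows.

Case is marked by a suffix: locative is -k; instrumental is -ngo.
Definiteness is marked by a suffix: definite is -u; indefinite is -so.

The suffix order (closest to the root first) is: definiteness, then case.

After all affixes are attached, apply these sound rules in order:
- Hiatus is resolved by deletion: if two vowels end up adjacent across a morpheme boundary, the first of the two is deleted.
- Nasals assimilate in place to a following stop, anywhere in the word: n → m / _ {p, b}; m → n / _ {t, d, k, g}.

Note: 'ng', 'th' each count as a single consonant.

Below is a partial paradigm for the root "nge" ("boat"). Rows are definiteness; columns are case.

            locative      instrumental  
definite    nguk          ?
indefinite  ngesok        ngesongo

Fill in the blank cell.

Attach definiteness definite -u → ngeu.
Attach case instrumental -ngo → ngeungo.
Apply vowel deletion: ngeungo → ngungo.
Nasal assimilation: no change.

ngungo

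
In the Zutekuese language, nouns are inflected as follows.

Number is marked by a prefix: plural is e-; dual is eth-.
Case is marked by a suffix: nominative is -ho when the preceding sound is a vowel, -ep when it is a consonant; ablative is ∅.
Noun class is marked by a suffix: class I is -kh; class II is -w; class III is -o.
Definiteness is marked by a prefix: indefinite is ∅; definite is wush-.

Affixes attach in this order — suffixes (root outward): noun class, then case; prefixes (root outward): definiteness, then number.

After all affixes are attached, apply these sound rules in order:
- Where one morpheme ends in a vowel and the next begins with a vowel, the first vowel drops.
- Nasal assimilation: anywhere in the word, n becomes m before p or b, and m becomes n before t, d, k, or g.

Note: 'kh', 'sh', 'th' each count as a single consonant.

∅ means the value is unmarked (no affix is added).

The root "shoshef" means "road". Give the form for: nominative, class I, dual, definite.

Attach noun class class I -kh → shoshefkh.
Attach definiteness definite wush- → wushshoshefkh.
Attach case nominative -ep (after consonant 'kh') → wushshoshefkhep.
Attach number dual eth- → ethwushshoshefkhep.
Vowel deletion: no change.
Nasal assimilation: no change.

ethwushshoshefkhep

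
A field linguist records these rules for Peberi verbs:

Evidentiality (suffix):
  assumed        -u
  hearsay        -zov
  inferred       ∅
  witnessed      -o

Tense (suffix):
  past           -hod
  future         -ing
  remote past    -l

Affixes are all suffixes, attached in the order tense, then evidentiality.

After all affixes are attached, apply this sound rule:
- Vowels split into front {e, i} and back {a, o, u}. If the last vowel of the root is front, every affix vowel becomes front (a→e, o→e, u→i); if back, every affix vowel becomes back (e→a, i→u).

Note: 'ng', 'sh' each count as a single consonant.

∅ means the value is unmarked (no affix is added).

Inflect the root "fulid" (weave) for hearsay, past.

Attach tense past -hod → fulidhod.
Attach evidentiality hearsay -zov → fulidhodzov.
Apply vowel harmony: fulidhodzov → fulidhedzev.

fulidhedzev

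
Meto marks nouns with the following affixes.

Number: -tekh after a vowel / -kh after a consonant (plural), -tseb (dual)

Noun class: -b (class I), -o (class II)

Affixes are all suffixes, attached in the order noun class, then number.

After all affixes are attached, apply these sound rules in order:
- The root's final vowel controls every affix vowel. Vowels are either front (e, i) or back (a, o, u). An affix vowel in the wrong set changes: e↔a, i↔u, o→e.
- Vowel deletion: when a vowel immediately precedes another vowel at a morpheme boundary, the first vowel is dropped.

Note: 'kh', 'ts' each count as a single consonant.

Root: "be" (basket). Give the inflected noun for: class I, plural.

bebkh

Attach noun class class I -b → beb.
Attach number plural -kh (after consonant 'b') → bebkh.
Vowel harmony: no change.
Vowel deletion: no change.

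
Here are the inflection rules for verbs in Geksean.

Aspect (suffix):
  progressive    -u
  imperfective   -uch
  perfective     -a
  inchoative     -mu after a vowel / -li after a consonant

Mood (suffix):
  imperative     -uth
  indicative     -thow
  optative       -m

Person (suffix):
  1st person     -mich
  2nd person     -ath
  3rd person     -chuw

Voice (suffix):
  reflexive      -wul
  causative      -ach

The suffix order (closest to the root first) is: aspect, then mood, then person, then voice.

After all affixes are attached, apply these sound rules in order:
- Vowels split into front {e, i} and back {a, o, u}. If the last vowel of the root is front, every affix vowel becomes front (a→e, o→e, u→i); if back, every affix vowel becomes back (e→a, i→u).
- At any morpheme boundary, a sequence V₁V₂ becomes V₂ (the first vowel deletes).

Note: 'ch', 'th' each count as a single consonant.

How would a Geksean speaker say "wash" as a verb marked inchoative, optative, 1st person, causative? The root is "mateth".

Attach aspect inchoative -li (after consonant 'th') → matethli.
Attach mood optative -m → matethlim.
Attach person 1st person -mich → matethlimmich.
Attach voice causative -ach → matethlimmichach.
Apply vowel harmony: matethlimmichach → matethlimmichech.
Vowel deletion: no change.

matethlimmichech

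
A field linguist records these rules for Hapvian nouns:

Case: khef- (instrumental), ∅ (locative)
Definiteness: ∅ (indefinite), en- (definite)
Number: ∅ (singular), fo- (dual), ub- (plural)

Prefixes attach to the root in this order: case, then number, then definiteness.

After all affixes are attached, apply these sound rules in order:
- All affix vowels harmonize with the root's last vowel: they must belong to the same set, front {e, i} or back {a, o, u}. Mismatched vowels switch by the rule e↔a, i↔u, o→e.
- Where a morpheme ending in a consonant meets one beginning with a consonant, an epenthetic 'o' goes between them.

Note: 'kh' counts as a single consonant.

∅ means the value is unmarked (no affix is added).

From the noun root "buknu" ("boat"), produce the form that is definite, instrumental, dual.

anofokhafobuknu

Attach case instrumental khef- → khefbuknu.
Attach number dual fo- → fokhefbuknu.
Attach definiteness definite en- → enfokhefbuknu.
Apply vowel harmony: enfokhefbuknu → anfokhafbuknu.
Apply epenthesis: anfokhafbuknu → anofokhafobuknu.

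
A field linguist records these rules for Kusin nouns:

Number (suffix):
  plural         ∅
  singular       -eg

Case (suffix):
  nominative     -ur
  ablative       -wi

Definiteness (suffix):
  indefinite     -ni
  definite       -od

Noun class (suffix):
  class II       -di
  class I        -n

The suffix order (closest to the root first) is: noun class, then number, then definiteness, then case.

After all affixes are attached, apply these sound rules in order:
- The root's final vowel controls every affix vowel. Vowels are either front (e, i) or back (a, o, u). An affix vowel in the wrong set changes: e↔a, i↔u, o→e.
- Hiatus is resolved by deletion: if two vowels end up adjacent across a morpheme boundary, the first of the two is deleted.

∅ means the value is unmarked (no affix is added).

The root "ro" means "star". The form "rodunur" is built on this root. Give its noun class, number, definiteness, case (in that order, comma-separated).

Segment: ro-di-ni-ur.
noun class: -di → class II.
number: ∅ → plural.
definiteness: -ni → indefinite.
case: -ur → nominative.

class II, plural, indefinite, nominative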